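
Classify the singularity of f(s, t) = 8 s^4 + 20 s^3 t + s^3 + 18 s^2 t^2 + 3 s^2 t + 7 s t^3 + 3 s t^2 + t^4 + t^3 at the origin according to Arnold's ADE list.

The Hessian of f at 0 is [[0, 0], [0, 0]] with rank 0, so corank 2. A Groebner basis of the Jacobian ideal J(f) in C{s,t} is {3*s^2/4 + 3*s*t/2 + t^4 - t^3/4 + 3*t^2/4, s^3 + 9*s^2/4 + 9*s*t/2 + t^3/4 + 9*t^2/4, s^2*t - 7*s^2/4 - 7*s*t/2 - 5*t^3/12 - 7*t^2/4, s^2 + s*t^2 + 2*s*t + 2*t^3/3 + t^2}; counting standard monomials gives mu = 7. Corank 2; j^3 = (s + t)^3 is a perfect cube, so E-series; the 4-jet and mu = 7 give E_7.

E_7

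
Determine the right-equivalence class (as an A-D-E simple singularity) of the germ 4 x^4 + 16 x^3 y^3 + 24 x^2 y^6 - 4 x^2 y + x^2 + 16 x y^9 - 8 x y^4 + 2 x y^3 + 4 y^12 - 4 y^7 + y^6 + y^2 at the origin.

A_{1}

The Hessian of f at 0 has rank 2. Corank 0: nondegenerate Morse point, so A_1.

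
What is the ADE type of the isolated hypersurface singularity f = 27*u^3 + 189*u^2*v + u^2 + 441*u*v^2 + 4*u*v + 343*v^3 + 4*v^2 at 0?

A_{2}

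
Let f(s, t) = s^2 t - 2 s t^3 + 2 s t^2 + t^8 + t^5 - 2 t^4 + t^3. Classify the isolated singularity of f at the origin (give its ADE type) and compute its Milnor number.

The Hessian of f at 0 has rank 0. Corank 2; j^3 = t*(s + t)^2 has shape L^2 M (L != M), so D-series; mu = 9 gives D_9.

Type D_9, Milnor number mu = 9.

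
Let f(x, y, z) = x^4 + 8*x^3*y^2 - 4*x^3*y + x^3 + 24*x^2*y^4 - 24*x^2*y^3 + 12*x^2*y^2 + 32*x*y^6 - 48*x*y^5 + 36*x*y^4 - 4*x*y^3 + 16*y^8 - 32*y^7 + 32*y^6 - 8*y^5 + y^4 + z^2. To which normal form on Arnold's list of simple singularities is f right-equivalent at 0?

The Hessian of f at 0 is [[0, 0, 0], [0, 0, 0], [0, 0, 2]] with rank 1, so corank 2. A Groebner basis of the Jacobian ideal J(f) in C{x,y,z} is {x^3, x^2*y, x^2/4 + x*y^2, 3*x^2/4 + y^3, z}; counting standard monomials gives mu = 6. Corank 2; j^3 = x^3 is a perfect cube, so E-series; the 4-jet and mu = 6 give E_6.

E6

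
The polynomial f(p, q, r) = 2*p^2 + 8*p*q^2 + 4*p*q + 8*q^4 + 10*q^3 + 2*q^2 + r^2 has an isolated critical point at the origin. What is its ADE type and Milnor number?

The Hessian of f at 0 has rank 2. Corank 1: A-series; mu = 2 gives A_2.

Type A_{2}, Milnor number mu = 2.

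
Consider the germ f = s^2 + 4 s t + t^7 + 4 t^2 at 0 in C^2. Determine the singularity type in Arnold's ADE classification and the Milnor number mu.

Type A_{6}, Milnor number mu = 6.

The Hessian of f at 0 is [[2, 4], [4, 8]] with rank 1, so corank 1. A Groebner basis of the Jacobian ideal J(f) in C{s,t} is {t^6, s + 2*t}; counting standard monomials gives mu = 6. Corank 1: A-series; mu = 6 gives A_6.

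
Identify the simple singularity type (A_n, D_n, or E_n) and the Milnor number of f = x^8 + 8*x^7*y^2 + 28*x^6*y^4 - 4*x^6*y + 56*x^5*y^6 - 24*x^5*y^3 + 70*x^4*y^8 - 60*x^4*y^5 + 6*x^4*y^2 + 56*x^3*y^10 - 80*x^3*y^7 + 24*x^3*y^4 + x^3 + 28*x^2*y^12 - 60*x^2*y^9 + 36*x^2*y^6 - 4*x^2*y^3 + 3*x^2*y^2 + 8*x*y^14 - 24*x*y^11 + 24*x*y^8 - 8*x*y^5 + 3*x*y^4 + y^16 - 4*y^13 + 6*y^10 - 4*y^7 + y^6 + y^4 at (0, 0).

Type E_{6}, Milnor number mu = 6.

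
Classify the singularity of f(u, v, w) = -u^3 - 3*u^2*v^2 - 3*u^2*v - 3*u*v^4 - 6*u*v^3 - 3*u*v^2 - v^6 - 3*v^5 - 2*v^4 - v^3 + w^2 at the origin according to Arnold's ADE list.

E_{6}

The Hessian of f at 0 has rank 1. Corank 2; j^3 = -(u + v)^3 is a perfect cube, so E-series; the 4-jet and mu = 6 give E_6.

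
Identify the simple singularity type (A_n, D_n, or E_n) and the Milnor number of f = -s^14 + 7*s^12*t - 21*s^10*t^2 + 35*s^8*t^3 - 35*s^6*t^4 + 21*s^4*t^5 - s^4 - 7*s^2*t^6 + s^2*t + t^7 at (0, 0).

The Hessian of f at 0 has rank 0. Corank 2; j^3 = s^2*t has shape L^2 M (L != M), so D-series; mu = 8 gives D_8.

Type D_{8}, Milnor number mu = 8.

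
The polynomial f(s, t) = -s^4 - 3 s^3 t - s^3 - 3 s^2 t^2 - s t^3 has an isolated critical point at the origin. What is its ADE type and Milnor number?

The Hessian of f at 0 has rank 0. Corank 2; j^3 = -s^3 is a perfect cube, so E-series; the 4-jet and mu = 7 give E_7.

Type E7, Milnor number mu = 7.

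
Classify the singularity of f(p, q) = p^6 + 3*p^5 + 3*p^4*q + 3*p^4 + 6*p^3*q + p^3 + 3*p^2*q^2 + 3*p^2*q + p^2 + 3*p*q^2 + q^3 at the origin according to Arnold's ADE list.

The Hessian of f at 0 has rank 1. Corank 1: A-series; mu = 2 gives A_2.

A2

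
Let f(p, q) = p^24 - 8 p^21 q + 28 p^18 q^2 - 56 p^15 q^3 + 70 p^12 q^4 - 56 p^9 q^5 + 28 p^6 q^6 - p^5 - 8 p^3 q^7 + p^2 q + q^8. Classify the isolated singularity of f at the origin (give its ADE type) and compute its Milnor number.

Type D_9, Milnor number mu = 9.

The Hessian of f at 0 has rank 0. Corank 2; j^3 = p^2*q has shape L^2 M (L != M), so D-series; mu = 9 gives D_9.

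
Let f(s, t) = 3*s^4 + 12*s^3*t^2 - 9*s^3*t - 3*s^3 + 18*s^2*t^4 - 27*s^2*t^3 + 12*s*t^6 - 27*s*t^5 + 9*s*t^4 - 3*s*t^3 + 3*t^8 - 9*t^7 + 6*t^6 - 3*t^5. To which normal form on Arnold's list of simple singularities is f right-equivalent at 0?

E_{7}

The Hessian of f at 0 is [[0, 0], [0, 0]] with rank 0, so corank 2. A Groebner basis of the Jacobian ideal J(f) in C{s,t} is {-s^2/2 + t^4 - t^3/6, s^3, s^2*t + s^2/6 + t^3/18, 5*s^2/6 + s*t^2 + 5*t^3/18}; counting standard monomials gives mu = 7. Corank 2; j^3 = -3*s^3 is a perfect cube, so E-series; the 4-jet and mu = 7 give E_7.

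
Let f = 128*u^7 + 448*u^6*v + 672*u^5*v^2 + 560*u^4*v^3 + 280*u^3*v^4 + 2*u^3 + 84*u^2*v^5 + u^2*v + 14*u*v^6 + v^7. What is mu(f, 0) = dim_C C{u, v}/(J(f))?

8

The Hessian of f at 0 has rank 0. Corank 2; j^3 = u^2*(2*u + v) has shape L^2 M (L != M), so D-series; mu = 8 gives D_8.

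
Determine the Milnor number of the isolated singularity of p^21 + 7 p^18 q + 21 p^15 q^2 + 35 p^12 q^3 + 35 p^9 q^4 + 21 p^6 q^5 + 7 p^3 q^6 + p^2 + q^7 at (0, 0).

The Hessian of f at 0 is [[2, 0], [0, 0]] with rank 1, so corank 1. A Groebner basis of the Jacobian ideal J(f) in C{p,q} is {q^6, p}; counting standard monomials gives mu = 6. Corank 1: A-series; mu = 6 gives A_6.

6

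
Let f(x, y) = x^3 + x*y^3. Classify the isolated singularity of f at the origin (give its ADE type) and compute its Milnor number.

The Hessian of f at 0 has rank 0. Corank 2; j^3 = x^3 is a perfect cube, so E-series; the 4-jet and mu = 7 give E_7.

Type E7, Milnor number mu = 7.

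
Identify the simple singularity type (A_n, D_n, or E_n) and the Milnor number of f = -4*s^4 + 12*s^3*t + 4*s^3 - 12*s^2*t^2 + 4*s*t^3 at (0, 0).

The Hessian of f at 0 has rank 0. Corank 2; j^3 = 4*s^3 is a perfect cube, so E-series; the 4-jet and mu = 7 give E_7.

Type E_{7}, Milnor number mu = 7.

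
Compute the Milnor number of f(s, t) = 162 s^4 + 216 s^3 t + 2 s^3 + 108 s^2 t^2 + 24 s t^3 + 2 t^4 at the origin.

The Hessian of f at 0 has rank 0. Corank 2; j^3 = 2*s^3 is a perfect cube, so E-series; the 4-jet and mu = 6 give E_6.

6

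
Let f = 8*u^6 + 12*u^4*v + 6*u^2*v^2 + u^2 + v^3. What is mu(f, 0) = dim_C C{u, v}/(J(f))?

2

The Hessian of f at 0 has rank 1. Corank 1: A-series; mu = 2 gives A_2.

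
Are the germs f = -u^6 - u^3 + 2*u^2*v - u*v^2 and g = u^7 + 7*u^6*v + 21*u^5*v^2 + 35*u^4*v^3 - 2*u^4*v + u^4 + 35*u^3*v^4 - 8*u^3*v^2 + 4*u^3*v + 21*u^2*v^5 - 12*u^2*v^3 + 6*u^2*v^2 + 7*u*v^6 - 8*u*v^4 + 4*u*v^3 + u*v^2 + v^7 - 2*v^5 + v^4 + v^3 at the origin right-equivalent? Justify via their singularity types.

The Hessian of f at 0 is [[0, 0], [0, 0]] with rank 0, so corank 2. A Groebner basis of the Jacobian ideal J(f) in C{u,v} is {-u*v/6 + v^5 + v^2/6, u*v^2 - v^3, u^2 - u*v}; counting standard monomials gives mu = 7. Corank 2; j^3 = -u*(u - v)^2 has shape L^2 M (L != M), so D-series; mu = 7 gives D_7. The Hessian of g at 0 is [[0, 0], [0, 0]] with rank 0, so corank 2. A Groebner basis of the Jacobian ideal J(g) in C{u,v} is {u^3 + v^2/4, v^3, u*v + v^2}; counting standard monomials gives mu = 5. Corank 2; j^3 = v^2*(u + v) has shape L^2 M (L != M), so D-series; mu = 5 gives D_5. f is D_7 but g is D_5, hence not right-equivalent.

No.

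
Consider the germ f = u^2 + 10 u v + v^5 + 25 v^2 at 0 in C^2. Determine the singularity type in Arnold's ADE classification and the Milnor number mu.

Type A_{4}, Milnor number mu = 4.

The Hessian of f at 0 is [[2, 10], [10, 50]] with rank 1, so corank 1. A Groebner basis of the Jacobian ideal J(f) in C{u,v} is {v^4, u + 5*v}; counting standard monomials gives mu = 4. Corank 1: A-series; mu = 4 gives A_4.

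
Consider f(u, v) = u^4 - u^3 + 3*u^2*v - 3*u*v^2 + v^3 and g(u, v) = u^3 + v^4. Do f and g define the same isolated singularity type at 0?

Yes.

The Hessian of f at 0 is [[0, 0], [0, 0]] with rank 0, so corank 2. A Groebner basis of the Jacobian ideal J(f) in C{u,v} is {v^4, u*v^2 - 2*v^3/3, u^2 - 2*u*v + v^2}; counting standard monomials gives mu = 6. Corank 2; j^3 = -(u - v)^3 is a perfect cube, so E-series; the 4-jet and mu = 6 give E_6. The Hessian of g at 0 is [[0, 0], [0, 0]] with rank 0, so corank 2. A Groebner basis of the Jacobian ideal J(g) in C{u,v} is {v^3, u^2}; counting standard monomials gives mu = 6. Corank 2; j^3 = u^3 is a perfect cube, so E-series; the 4-jet and mu = 6 give E_6. Both have type E_6, hence right-equivalent.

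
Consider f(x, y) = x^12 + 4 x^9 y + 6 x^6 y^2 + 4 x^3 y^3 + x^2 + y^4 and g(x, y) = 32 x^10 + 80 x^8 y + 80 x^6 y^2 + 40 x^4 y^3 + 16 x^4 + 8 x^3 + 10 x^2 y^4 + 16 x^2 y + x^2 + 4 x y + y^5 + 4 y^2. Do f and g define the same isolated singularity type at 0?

No.

The Hessian of f at 0 is [[2, 0], [0, 0]] with rank 1, so corank 1. A Groebner basis of the Jacobian ideal J(f) in C{x,y} is {y^3, x}; counting standard monomials gives mu = 3. Corank 1: A-series; mu = 3 gives A_3. The Hessian of g at 0 is [[2, 4], [4, 8]] with rank 1, so corank 1. A Groebner basis of the Jacobian ideal J(g) in C{x,y} is {x/256 + y^3 + y^2/16 + y/128, x^2 + x/4 + y/2, x*y - x/16 + y^2 - y/8}; counting standard monomials gives mu = 4. Corank 1: A-series; mu = 4 gives A_4. f is A_3 but g is A_4, hence not right-equivalent.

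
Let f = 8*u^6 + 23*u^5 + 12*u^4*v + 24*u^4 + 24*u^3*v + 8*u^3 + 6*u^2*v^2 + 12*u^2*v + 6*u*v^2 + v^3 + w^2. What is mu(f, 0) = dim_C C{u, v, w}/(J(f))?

8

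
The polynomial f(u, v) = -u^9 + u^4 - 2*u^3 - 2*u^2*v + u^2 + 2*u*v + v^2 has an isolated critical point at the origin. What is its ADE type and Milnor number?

Type A8, Milnor number mu = 8.

The Hessian of f at 0 has rank 1. Corank 1: A-series; mu = 8 gives A_8.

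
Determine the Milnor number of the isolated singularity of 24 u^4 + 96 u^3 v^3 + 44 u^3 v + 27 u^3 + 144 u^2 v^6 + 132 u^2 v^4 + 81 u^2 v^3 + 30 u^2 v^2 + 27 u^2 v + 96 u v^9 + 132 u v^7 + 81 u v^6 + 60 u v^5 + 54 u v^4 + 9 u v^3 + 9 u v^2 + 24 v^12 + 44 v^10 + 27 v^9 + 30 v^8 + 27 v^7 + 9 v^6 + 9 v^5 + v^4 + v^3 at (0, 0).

The Hessian of f at 0 has rank 0. Corank 2; j^3 = (3*u + v)^3 is a perfect cube, so E-series; the 4-jet and mu = 7 give E_7.

7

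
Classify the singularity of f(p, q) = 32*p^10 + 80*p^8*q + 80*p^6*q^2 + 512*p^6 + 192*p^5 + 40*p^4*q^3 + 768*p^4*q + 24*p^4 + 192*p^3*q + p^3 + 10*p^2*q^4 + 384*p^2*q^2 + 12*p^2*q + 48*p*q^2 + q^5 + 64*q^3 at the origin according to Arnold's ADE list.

The Hessian of f at 0 is [[0, 0], [0, 0]] with rank 0, so corank 2. A Groebner basis of the Jacobian ideal J(f) in C{p,q} is {p^2/16384 + p*q^3 + p*q^2/64 + p*q/2048 + q^3/16 + q^2/1024, q^4, p^3 + 3*p^2/16 + 3*p*q/2 + 64*q^3 + 3*q^2, p^2*q - p^2/64 + 4*p*q^2 - p*q/8 - q^2/4}; counting standard monomials gives mu = 8. Corank 2; j^3 = (p + 4*q)^3 is a perfect cube, so E-series; the 5-jet and mu = 8 give E_8.

E_8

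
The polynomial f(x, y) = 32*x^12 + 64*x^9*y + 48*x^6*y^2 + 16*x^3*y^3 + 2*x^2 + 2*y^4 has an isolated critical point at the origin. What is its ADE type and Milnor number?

The Hessian of f at 0 has rank 1. Corank 1: A-series; mu = 3 gives A_3.

Type A_{3}, Milnor number mu = 3.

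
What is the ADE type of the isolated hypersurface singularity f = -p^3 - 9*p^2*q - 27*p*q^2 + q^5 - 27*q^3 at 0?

E_{8}

The Hessian of f at 0 is [[0, 0], [0, 0]] with rank 0, so corank 2. A Groebner basis of the Jacobian ideal J(f) in C{p,q} is {q^4, p^2 + 6*p*q + 9*q^2}; counting standard monomials gives mu = 8. Corank 2; j^3 = -(p + 3*q)^3 is a perfect cube, so E-series; the 5-jet and mu = 8 give E_8.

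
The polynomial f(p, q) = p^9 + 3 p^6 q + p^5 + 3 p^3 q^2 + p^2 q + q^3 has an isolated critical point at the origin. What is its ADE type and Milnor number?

Type D4, Milnor number mu = 4.

The Hessian of f at 0 has rank 0. Corank 2; j^3 = q*(p^2 + q^2) splits into three distinct lines over C (the quadratic factor has nonzero discriminant), so D_4.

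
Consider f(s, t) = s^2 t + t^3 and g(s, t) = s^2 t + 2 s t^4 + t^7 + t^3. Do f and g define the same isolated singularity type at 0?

The Hessian of f at 0 is [[0, 0], [0, 0]] with rank 0, so corank 2. A Groebner basis of the Jacobian ideal J(f) in C{s,t} is {t^3, s^2 + 3*t^2, s*t}; counting standard monomials gives mu = 4. Corank 2; j^3 = t*(s^2 + t^2) splits into three distinct lines over C (the quadratic factor has nonzero discriminant), so D_4. The Hessian of g at 0 is [[0, 0], [0, 0]] with rank 0, so corank 2. A Groebner basis of the Jacobian ideal J(g) in C{s,t} is {t^3, s^2 + 3*t^2, s*t}; counting standard monomials gives mu = 4. Corank 2; j^3 = t*(s^2 + t^2) splits into three distinct lines over C (the quadratic factor has nonzero discriminant), so D_4. Both have type D_4, hence right-equivalent.

Yes.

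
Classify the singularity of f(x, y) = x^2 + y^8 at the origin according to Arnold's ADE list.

A_7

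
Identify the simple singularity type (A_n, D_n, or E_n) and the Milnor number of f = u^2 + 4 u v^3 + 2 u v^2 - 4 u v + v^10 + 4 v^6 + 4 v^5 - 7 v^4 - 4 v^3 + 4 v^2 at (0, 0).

Type A9, Milnor number mu = 9.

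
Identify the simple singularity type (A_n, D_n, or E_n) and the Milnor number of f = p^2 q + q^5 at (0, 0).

The Hessian of f at 0 has rank 0. Corank 2; j^3 = p^2*q has shape L^2 M (L != M), so D-series; mu = 6 gives D_6.

Type D_6, Milnor number mu = 6.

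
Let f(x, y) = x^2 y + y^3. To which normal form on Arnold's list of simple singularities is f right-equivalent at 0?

D_{4}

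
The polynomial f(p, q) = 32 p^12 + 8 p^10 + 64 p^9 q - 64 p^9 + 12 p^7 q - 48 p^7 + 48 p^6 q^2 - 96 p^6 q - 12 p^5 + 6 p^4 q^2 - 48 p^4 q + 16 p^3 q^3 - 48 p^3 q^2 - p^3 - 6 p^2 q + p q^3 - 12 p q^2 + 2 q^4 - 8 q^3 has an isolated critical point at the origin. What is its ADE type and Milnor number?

The Hessian of f at 0 has rank 0. Corank 2; j^3 = -(p + 2*q)^3 is a perfect cube, so E-series; the 4-jet and mu = 7 give E_7.

Type E_7, Milnor number mu = 7.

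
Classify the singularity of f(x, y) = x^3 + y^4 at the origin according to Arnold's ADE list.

E_6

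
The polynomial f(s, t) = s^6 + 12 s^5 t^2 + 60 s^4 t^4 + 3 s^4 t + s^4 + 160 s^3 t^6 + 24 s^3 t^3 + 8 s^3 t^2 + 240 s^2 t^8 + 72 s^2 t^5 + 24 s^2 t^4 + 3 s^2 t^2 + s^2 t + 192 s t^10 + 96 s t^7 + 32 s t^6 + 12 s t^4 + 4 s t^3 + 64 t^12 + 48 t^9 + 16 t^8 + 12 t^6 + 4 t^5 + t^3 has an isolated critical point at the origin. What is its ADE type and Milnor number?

Type D_{4}, Milnor number mu = 4.

The Hessian of f at 0 has rank 0. Corank 2; j^3 = t*(s^2 + t^2) splits into three distinct lines over C (the quadratic factor has nonzero discriminant), so D_4.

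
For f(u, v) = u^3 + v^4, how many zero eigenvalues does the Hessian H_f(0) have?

2

Hessian at 0 has rank 0.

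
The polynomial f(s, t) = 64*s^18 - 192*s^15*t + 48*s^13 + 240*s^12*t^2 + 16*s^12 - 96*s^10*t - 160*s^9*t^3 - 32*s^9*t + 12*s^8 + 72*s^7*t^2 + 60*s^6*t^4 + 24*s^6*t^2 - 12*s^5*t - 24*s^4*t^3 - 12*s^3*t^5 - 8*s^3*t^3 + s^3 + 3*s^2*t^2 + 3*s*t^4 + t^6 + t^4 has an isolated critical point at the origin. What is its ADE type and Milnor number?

Type E_{6}, Milnor number mu = 6.

The Hessian of f at 0 has rank 0. Corank 2; j^3 = s^3 is a perfect cube, so E-series; the 4-jet and mu = 6 give E_6.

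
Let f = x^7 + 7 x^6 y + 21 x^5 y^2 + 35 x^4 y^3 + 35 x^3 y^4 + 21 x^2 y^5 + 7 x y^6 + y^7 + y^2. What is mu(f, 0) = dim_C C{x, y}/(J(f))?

6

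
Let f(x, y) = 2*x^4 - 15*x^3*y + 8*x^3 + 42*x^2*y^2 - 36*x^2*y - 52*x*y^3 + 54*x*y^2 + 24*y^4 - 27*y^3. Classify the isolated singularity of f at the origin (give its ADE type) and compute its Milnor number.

Type E7, Milnor number mu = 7.

The Hessian of f at 0 has rank 0. Corank 2; j^3 = (2*x - 3*y)^3 is a perfect cube, so E-series; the 4-jet and mu = 7 give E_7.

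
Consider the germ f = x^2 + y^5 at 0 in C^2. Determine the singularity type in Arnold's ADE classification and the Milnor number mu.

Type A_{4}, Milnor number mu = 4.

The Hessian of f at 0 has rank 1. Corank 1: A-series; mu = 4 gives A_4.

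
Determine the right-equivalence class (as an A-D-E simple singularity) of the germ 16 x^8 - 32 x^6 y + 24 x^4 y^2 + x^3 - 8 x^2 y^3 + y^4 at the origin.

E6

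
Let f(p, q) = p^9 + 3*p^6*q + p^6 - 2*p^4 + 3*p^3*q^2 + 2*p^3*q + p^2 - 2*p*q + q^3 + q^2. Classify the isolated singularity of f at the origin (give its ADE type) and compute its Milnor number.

Type A2, Milnor number mu = 2.

The Hessian of f at 0 is [[2, -2], [-2, 2]] with rank 1, so corank 1. A Groebner basis of the Jacobian ideal J(f) in C{p,q} is {q^2, p - q}; counting standard monomials gives mu = 2. Corank 1: A-series; mu = 2 gives A_2.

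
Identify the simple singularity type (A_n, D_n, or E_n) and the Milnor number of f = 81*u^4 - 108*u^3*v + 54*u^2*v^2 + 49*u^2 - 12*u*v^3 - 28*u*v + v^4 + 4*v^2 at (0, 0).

Type A3, Milnor number mu = 3.

The Hessian of f at 0 has rank 1. Corank 1: A-series; mu = 3 gives A_3.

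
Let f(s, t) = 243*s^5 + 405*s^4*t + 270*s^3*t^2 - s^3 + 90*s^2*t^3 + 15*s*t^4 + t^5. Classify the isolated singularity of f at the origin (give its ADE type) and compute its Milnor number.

Type E_{8}, Milnor number mu = 8.

The Hessian of f at 0 is [[0, 0], [0, 0]] with rank 0, so corank 2. A Groebner basis of the Jacobian ideal J(f) in C{s,t} is {t^5, s*t^3 + t^4/12, s^2}; counting standard monomials gives mu = 8. Corank 2; j^3 = -s^3 is a perfect cube, so E-series; the 5-jet and mu = 8 give E_8.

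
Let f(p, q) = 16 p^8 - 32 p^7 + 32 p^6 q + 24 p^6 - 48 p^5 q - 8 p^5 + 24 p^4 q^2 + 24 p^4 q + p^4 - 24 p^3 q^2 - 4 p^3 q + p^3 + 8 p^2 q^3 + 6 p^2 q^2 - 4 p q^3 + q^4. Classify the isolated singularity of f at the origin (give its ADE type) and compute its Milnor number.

Type E6, Milnor number mu = 6.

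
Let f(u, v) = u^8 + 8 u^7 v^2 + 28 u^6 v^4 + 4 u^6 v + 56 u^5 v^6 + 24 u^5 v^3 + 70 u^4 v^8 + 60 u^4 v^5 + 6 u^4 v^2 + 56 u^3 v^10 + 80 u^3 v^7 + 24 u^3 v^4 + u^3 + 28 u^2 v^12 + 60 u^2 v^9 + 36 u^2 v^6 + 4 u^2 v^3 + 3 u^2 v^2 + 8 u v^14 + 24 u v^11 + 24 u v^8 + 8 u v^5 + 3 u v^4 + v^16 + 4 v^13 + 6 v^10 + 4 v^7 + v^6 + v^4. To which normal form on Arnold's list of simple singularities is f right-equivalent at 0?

E_{6}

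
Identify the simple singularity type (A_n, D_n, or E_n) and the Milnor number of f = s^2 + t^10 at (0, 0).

Type A_9, Milnor number mu = 9.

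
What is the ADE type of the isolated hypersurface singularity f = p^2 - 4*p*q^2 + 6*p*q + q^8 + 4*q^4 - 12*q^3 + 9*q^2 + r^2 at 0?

The Hessian of f at 0 has rank 2. Corank 1: A-series; mu = 7 gives A_7.

A7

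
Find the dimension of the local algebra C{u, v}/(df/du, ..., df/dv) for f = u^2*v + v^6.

7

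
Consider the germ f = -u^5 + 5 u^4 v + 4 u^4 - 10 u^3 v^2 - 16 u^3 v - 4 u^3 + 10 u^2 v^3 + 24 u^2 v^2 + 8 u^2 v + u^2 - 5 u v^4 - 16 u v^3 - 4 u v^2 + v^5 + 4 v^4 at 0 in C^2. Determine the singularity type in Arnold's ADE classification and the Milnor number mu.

Type A_4, Milnor number mu = 4.

The Hessian of f at 0 is [[2, 0], [0, 0]] with rank 1, so corank 1. A Groebner basis of the Jacobian ideal J(f) in C{u,v} is {u/8 + v^3 - v^2/4, u^2, u*v + u/4 - v^2/2}; counting standard monomials gives mu = 4. Corank 1: A-series; mu = 4 gives A_4.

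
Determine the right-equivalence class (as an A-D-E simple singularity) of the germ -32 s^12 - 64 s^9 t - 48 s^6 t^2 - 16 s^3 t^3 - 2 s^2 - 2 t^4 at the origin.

A3

The Hessian of f at 0 is [[-4, 0], [0, 0]] with rank 1, so corank 1. A Groebner basis of the Jacobian ideal J(f) in C{s,t} is {t^3, s}; counting standard monomials gives mu = 3. Corank 1: A-series; mu = 3 gives A_3.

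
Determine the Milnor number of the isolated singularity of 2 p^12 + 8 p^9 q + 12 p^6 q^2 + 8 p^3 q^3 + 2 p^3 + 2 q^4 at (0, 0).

6

The Hessian of f at 0 is [[0, 0], [0, 0]] with rank 0, so corank 2. A Groebner basis of the Jacobian ideal J(f) in C{p,q} is {q^3, p^2}; counting standard monomials gives mu = 6. Corank 2; j^3 = 2*p^3 is a perfect cube, so E-series; the 4-jet and mu = 6 give E_6.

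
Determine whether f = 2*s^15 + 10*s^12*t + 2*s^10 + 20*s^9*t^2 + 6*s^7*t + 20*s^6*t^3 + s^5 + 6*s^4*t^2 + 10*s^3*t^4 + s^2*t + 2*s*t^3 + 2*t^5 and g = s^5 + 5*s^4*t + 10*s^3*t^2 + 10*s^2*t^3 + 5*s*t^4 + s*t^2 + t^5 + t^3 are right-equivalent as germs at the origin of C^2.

Yes.

The Hessian of f at 0 has rank 0. Corank 2; j^3 = s^2*t has shape L^2 M (L != M), so D-series; mu = 6 gives D_6. The Hessian of g at 0 has rank 0. Corank 2; j^3 = t^2*(s + t) has shape L^2 M (L != M), so D-series; mu = 6 gives D_6. Both have type D_6, hence right-equivalent.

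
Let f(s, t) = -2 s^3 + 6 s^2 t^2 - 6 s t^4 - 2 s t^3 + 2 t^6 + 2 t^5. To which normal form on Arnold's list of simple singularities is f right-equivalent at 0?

E_{7}

The Hessian of f at 0 is [[0, 0], [0, 0]] with rank 0, so corank 2. A Groebner basis of the Jacobian ideal J(f) in C{s,t} is {-s^2 + t^4 - t^3/3, s^3, s^2*t + s^2/3 + t^3/9, -s^2 + s*t^2 - t^3/3}; counting standard monomials gives mu = 7. Corank 2; j^3 = -2*s^3 is a perfect cube, so E-series; the 4-jet and mu = 7 give E_7.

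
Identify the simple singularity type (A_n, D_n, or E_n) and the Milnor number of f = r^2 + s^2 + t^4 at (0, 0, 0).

The Hessian of f at 0 is [[2, 0, 0], [0, 0, 0], [0, 0, 2]] with rank 2, so corank 1. A Groebner basis of the Jacobian ideal J(f) in C{s,t,r} is {t^3, s, r}; counting standard monomials gives mu = 3. Corank 1: A-series; mu = 3 gives A_3.

Type A3, Milnor number mu = 3.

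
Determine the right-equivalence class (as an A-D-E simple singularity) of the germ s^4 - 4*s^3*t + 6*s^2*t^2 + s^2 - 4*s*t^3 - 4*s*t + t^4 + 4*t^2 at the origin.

A_{3}

The Hessian of f at 0 is [[2, -4], [-4, 8]] with rank 1, so corank 1. A Groebner basis of the Jacobian ideal J(f) in C{s,t} is {t^3, s - 2*t}; counting standard monomials gives mu = 3. Corank 1: A-series; mu = 3 gives A_3.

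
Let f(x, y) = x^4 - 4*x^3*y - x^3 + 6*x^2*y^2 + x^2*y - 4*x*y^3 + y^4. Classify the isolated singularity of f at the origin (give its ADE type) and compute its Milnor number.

Type D5, Milnor number mu = 5.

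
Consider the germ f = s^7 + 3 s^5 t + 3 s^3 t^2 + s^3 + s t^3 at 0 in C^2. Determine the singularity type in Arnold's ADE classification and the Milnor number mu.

The Hessian of f at 0 has rank 0. Corank 2; j^3 = s^3 is a perfect cube, so E-series; the 4-jet and mu = 7 give E_7.

Type E_{7}, Milnor number mu = 7.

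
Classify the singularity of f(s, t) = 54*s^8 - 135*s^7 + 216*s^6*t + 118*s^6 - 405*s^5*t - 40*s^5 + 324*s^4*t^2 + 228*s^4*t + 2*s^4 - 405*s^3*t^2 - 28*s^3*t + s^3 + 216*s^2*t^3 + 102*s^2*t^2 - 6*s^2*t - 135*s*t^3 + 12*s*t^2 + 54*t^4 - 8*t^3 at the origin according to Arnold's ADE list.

E7

The Hessian of f at 0 has rank 0. Corank 2; j^3 = (s - 2*t)^3 is a perfect cube, so E-series; the 4-jet and mu = 7 give E_7.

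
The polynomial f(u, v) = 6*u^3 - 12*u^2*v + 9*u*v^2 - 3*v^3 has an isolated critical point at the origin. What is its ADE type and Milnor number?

Type D4, Milnor number mu = 4.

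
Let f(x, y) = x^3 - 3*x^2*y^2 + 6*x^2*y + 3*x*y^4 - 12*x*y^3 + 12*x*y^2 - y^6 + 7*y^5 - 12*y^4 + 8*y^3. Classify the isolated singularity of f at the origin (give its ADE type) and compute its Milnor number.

Type E_8, Milnor number mu = 8.

The Hessian of f at 0 has rank 0. Corank 2; j^3 = (x + 2*y)^3 is a perfect cube, so E-series; the 5-jet and mu = 8 give E_8.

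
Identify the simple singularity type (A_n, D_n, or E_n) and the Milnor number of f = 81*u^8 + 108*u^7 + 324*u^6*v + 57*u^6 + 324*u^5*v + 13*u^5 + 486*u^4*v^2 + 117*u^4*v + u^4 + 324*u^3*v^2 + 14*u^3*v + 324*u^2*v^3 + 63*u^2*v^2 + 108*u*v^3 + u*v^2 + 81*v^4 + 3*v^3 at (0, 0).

The Hessian of f at 0 is [[0, 0], [0, 0]] with rank 0, so corank 2. A Groebner basis of the Jacobian ideal J(f) in C{u,v} is {u^3 + v^2/4, v^3, u*v + 11*v^2/4}; counting standard monomials gives mu = 5. Corank 2; j^3 = v^2*(u + 3*v) has shape L^2 M (L != M), so D-series; mu = 5 gives D_5.

Type D_{5}, Milnor number mu = 5.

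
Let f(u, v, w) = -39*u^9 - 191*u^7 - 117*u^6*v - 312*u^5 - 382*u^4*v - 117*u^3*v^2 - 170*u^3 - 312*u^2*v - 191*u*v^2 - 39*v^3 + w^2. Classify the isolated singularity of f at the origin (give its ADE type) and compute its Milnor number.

Type D_4, Milnor number mu = 4.

The Hessian of f at 0 is [[0, 0, 0], [0, 0, 0], [0, 0, 2]] with rank 1, so corank 2. A Groebner basis of the Jacobian ideal J(f) in C{u,v,w} is {v^3, u^2 - 23*v^2/66, u*v + 13*v^2/22, w}; counting standard monomials gives mu = 4. Corank 2; j^3 = -(5*u + 3*v)*(34*u^2 + 42*u*v + 13*v^2) splits into three distinct lines over C (the quadratic factor has nonzero discriminant), so D_4.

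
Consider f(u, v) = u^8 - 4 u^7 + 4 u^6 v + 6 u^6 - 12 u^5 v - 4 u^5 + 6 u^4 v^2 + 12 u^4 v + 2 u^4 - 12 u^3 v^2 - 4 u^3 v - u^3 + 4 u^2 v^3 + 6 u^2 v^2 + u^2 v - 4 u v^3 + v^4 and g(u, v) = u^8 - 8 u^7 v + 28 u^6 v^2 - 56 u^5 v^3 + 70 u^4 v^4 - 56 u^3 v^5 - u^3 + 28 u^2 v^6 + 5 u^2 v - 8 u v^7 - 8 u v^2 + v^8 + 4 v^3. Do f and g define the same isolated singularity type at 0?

No.

The Hessian of f at 0 is [[0, 0], [0, 0]] with rank 0, so corank 2. A Groebner basis of the Jacobian ideal J(f) in C{u,v} is {u*v^2, u*v/4 + v^3, u^2 - u*v}; counting standard monomials gives mu = 5. Corank 2; j^3 = -u^2*(u - v) has shape L^2 M (L != M), so D-series; mu = 5 gives D_5. The Hessian of g at 0 is [[0, 0], [0, 0]] with rank 0, so corank 2. A Groebner basis of the Jacobian ideal J(g) in C{u,v} is {u*v/8 + v^7 - v^2/4, u*v^2 - 2*v^3, u^2 - 3*u*v + 2*v^2}; counting standard monomials gives mu = 9. Corank 2; j^3 = -(u - 2*v)^2*(u - v) has shape L^2 M (L != M), so D-series; mu = 9 gives D_9. f is D_5 but g is D_9, hence not right-equivalent.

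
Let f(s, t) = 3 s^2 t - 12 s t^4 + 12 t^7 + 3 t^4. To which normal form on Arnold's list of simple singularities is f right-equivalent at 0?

The Hessian of f at 0 has rank 0. Corank 2; j^3 = 3*s^2*t has shape L^2 M (L != M), so D-series; mu = 5 gives D_5.

D5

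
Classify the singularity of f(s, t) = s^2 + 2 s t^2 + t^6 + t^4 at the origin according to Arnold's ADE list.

A5

The Hessian of f at 0 has rank 1. Corank 1: A-series; mu = 5 gives A_5.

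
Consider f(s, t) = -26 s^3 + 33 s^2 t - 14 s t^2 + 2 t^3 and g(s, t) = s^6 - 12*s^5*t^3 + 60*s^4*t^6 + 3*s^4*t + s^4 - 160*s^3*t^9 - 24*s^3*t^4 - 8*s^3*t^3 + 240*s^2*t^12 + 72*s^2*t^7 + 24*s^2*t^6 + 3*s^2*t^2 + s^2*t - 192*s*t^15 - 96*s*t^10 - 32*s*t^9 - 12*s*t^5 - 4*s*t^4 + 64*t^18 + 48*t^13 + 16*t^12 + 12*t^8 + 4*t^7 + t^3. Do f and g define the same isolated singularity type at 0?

The Hessian of f at 0 has rank 0. Corank 2; j^3 = -(2*s - t)*(13*s^2 - 10*s*t + 2*t^2) splits into three distinct lines over C (the quadratic factor has nonzero discriminant), so D_4. The Hessian of g at 0 has rank 0. Corank 2; j^3 = t*(s^2 + t^2) splits into three distinct lines over C (the quadratic factor has nonzero discriminant), so D_4. Both have type D_4, hence right-equivalent.

Yes.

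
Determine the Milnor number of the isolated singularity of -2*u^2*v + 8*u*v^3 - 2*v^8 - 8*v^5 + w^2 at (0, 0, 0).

9

The Hessian of f at 0 has rank 1. Corank 2; j^3 = -2*u^2*v has shape L^2 M (L != M), so D-series; mu = 9 gives D_9.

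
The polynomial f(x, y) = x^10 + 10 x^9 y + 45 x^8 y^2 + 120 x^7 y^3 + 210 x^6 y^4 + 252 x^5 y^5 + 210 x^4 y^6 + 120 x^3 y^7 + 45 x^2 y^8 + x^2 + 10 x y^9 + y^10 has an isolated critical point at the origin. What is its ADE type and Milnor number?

Type A9, Milnor number mu = 9.

The Hessian of f at 0 has rank 1. Corank 1: A-series; mu = 9 gives A_9.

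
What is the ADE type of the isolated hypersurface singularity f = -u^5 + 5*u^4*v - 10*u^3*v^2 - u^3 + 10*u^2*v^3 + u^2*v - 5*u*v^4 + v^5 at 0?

The Hessian of f at 0 has rank 0. Corank 2; j^3 = -u^2*(u - v) has shape L^2 M (L != M), so D-series; mu = 6 gives D_6.

D_{6}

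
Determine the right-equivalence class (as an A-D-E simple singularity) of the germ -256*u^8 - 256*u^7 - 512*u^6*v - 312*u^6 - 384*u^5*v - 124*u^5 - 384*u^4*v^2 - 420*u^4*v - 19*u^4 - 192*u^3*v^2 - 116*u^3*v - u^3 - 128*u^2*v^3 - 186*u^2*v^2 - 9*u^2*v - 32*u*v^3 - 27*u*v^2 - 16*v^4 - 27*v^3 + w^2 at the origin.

The Hessian of f at 0 is [[0, 0, 0], [0, 0, 0], [0, 0, 2]] with rank 1, so corank 2. A Groebner basis of the Jacobian ideal J(f) in C{u,v,w} is {u^3 - u^2/2 - 3*u*v - 9*v^2/2, u^2*v + 7*u^2/36 + 7*u*v/6 + 7*v^2/4, -2*u^2/27 + u*v^2 - 4*u*v/9 - 2*v^2/3, u^2/36 + u*v/6 + v^3 + v^2/4, w}; counting standard monomials gives mu = 6. Corank 2; j^3 = -(u + 3*v)^3 is a perfect cube, so E-series; the 4-jet and mu = 6 give E_6.

E_6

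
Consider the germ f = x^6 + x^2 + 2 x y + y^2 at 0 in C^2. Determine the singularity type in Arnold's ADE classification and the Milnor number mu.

Type A_5, Milnor number mu = 5.

The Hessian of f at 0 has rank 1. Corank 1: A-series; mu = 5 gives A_5.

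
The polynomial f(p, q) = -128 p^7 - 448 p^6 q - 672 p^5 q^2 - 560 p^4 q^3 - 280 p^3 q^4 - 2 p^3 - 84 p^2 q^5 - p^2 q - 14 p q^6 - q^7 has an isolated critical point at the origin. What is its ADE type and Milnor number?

Type D_8, Milnor number mu = 8.

The Hessian of f at 0 is [[0, 0], [0, 0]] with rank 0, so corank 2. A Groebner basis of the Jacobian ideal J(f) in C{p,q} is {-p*q/14 + q^6, p*q^2, p^2 + p*q/2}; counting standard monomials gives mu = 8. Corank 2; j^3 = -p^2*(2*p + q) has shape L^2 M (L != M), so D-series; mu = 8 gives D_8.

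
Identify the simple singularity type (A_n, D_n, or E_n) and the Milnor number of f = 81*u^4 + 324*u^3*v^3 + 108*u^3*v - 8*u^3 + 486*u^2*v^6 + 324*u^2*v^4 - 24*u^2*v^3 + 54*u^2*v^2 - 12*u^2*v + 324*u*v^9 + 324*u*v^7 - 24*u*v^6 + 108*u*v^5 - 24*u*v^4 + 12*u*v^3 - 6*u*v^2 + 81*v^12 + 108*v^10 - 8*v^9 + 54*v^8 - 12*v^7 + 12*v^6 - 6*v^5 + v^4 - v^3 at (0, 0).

Type E_6, Milnor number mu = 6.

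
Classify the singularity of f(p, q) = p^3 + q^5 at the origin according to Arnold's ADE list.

E8

The Hessian of f at 0 is [[0, 0], [0, 0]] with rank 0, so corank 2. A Groebner basis of the Jacobian ideal J(f) in C{p,q} is {q^4, p^2}; counting standard monomials gives mu = 8. Corank 2; j^3 = p^3 is a perfect cube, so E-series; the 5-jet and mu = 8 give E_8.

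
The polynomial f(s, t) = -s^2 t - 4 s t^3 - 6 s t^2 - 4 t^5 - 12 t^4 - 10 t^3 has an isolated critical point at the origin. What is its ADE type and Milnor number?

Type D_4, Milnor number mu = 4.

The Hessian of f at 0 is [[0, 0], [0, 0]] with rank 0, so corank 2. A Groebner basis of the Jacobian ideal J(f) in C{s,t} is {t^3, s^2 - 6*t^2, s*t + 3*t^2}; counting standard monomials gives mu = 4. Corank 2; j^3 = -t*(s^2 + 6*s*t + 10*t^2) splits into three distinct lines over C (the quadratic factor has nonzero discriminant), so D_4.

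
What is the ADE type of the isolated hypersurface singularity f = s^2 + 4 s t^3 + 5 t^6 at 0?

A_5

The Hessian of f at 0 is [[2, 0], [0, 0]] with rank 1, so corank 1. A Groebner basis of the Jacobian ideal J(f) in C{s,t} is {s*t^2, s/2 + t^3, s^2}; counting standard monomials gives mu = 5. Corank 1: A-series; mu = 5 gives A_5.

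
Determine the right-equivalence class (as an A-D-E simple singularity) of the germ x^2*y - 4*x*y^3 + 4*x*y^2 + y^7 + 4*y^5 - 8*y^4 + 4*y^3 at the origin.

D_{8}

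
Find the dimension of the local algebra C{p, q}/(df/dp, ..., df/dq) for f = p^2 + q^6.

5

The Hessian of f at 0 is [[2, 0], [0, 0]] with rank 1, so corank 1. A Groebner basis of the Jacobian ideal J(f) in C{p,q} is {q^5, p}; counting standard monomials gives mu = 5. Corank 1: A-series; mu = 5 gives A_5.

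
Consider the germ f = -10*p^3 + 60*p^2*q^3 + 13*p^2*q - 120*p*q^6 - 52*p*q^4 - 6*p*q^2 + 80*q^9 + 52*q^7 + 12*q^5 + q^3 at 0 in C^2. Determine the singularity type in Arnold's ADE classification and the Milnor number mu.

Type D4, Milnor number mu = 4.

The Hessian of f at 0 has rank 0. Corank 2; j^3 = -(2*p - q)*(5*p^2 - 4*p*q + q^2) splits into three distinct lines over C (the quadratic factor has nonzero discriminant), so D_4.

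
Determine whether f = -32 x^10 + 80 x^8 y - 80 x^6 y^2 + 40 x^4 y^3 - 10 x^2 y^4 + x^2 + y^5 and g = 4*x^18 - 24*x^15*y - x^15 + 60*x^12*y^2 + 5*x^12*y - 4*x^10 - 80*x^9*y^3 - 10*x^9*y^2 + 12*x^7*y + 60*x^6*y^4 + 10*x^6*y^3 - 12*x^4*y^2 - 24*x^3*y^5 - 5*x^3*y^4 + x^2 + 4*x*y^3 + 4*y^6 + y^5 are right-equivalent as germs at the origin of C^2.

The Hessian of f at 0 has rank 1. Corank 1: A-series; mu = 4 gives A_4. The Hessian of g at 0 has rank 1. Corank 1: A-series; mu = 4 gives A_4. Both have type A_4, hence right-equivalent.

Yes.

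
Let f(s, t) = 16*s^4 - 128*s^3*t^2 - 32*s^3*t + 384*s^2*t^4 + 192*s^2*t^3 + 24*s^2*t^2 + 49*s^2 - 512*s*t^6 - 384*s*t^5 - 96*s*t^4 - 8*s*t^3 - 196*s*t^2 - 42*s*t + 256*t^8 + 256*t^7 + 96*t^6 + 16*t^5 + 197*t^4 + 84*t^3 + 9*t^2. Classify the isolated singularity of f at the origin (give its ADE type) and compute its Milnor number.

Type A_3, Milnor number mu = 3.

The Hessian of f at 0 is [[98, -42], [-42, 18]] with rank 1, so corank 1. A Groebner basis of the Jacobian ideal J(f) in C{s,t} is {s^2 - 9*s/98 + 27*t/686, s*t - 3*s/14 + 9*t/98, -s/2 + t^2 + 3*t/14}; counting standard monomials gives mu = 3. Corank 1: A-series; mu = 3 gives A_3.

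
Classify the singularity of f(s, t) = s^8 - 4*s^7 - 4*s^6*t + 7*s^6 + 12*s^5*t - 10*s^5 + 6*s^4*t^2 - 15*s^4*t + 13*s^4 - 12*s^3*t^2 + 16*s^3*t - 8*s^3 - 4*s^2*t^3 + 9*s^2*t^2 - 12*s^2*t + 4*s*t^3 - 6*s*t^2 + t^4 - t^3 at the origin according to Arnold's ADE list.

The Hessian of f at 0 is [[0, 0], [0, 0]] with rank 0, so corank 2. A Groebner basis of the Jacobian ideal J(f) in C{s,t} is {s^3 - 6*s^2 - 6*s*t - 3*t^2/2, s^2*t + 10*s^2 + 10*s*t + 5*t^2/2, -16*s^2 + s*t^2 - 16*s*t - 4*t^2, 24*s^2 + 24*s*t + t^3 + 6*t^2}; counting standard monomials gives mu = 6. Corank 2; j^3 = -(2*s + t)^3 is a perfect cube, so E-series; the 4-jet and mu = 6 give E_6.

E_{6}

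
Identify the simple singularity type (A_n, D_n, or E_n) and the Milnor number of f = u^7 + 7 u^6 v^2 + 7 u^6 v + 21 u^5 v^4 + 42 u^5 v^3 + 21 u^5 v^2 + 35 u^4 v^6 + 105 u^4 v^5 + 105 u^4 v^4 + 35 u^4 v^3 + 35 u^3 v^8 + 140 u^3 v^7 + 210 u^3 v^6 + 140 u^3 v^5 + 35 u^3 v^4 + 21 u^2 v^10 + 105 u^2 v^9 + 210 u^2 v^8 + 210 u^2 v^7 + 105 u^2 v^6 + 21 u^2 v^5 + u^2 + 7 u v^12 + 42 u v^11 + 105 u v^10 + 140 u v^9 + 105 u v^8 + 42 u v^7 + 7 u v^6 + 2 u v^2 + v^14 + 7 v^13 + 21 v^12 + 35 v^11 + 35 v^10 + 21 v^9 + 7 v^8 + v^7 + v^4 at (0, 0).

Type A_6, Milnor number mu = 6.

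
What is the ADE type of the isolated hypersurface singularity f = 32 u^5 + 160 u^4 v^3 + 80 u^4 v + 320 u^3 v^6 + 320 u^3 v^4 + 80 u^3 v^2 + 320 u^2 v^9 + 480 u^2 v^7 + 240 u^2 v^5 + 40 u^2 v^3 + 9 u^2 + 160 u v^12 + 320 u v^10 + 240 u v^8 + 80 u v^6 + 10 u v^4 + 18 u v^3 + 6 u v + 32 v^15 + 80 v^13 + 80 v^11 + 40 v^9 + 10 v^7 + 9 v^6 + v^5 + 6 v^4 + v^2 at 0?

The Hessian of f at 0 is [[18, 6], [6, 2]] with rank 1, so corank 1. A Groebner basis of the Jacobian ideal J(f) in C{u,v} is {u + v^3 + v/3, u^2 - v^2/9, u*v + v^2/3}; counting standard monomials gives mu = 4. Corank 1: A-series; mu = 4 gives A_4.

A4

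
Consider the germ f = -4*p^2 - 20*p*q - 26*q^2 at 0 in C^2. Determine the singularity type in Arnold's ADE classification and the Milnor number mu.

Type A_1, Milnor number mu = 1.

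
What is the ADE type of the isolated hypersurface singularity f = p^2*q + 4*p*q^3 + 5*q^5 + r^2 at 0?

The Hessian of f at 0 has rank 1. Corank 2; j^3 = p^2*q has shape L^2 M (L != M), so D-series; mu = 6 gives D_6.

D6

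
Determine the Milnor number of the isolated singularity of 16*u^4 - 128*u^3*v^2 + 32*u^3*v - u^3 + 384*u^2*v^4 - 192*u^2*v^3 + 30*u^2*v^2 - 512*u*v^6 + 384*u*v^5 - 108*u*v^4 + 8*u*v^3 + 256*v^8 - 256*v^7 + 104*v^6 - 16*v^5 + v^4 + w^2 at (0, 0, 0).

The Hessian of f at 0 has rank 1. Corank 2; j^3 = -u^3 is a perfect cube, so E-series; the 4-jet and mu = 6 give E_6.

6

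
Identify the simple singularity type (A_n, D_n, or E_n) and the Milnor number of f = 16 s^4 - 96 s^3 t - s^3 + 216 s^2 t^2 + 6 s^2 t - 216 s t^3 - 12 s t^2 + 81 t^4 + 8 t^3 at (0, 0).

Type E6, Milnor number mu = 6.

The Hessian of f at 0 has rank 0. Corank 2; j^3 = -(s - 2*t)^3 is a perfect cube, so E-series; the 4-jet and mu = 6 give E_6.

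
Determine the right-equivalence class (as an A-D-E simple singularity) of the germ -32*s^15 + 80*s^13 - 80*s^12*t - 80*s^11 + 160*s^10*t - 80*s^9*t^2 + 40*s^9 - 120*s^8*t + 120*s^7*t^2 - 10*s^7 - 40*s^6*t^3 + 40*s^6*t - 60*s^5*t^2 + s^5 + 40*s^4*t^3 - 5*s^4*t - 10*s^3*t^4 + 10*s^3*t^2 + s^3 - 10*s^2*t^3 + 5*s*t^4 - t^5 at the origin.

E_{8}

The Hessian of f at 0 is [[0, 0], [0, 0]] with rank 0, so corank 2. A Groebner basis of the Jacobian ideal J(f) in C{s,t} is {t^5, s*t^3 - t^4/4, s^2}; counting standard monomials gives mu = 8. Corank 2; j^3 = s^3 is a perfect cube, so E-series; the 5-jet and mu = 8 give E_8.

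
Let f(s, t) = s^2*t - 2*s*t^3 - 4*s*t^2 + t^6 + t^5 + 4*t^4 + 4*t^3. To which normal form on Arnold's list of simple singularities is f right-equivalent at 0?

The Hessian of f at 0 has rank 0. Corank 2; j^3 = t*(s - 2*t)^2 has shape L^2 M (L != M), so D-series; mu = 7 gives D_7.

D7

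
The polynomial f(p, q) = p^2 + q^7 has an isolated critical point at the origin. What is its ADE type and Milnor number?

The Hessian of f at 0 is [[2, 0], [0, 0]] with rank 1, so corank 1. A Groebner basis of the Jacobian ideal J(f) in C{p,q} is {q^6, p}; counting standard monomials gives mu = 6. Corank 1: A-series; mu = 6 gives A_6.

Type A6, Milnor number mu = 6.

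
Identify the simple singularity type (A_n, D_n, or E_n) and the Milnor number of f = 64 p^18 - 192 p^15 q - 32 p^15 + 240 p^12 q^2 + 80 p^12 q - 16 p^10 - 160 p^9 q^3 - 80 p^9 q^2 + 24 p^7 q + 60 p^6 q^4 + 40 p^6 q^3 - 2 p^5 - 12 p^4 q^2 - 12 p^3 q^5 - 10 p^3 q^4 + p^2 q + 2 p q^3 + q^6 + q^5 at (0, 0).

Type D_7, Milnor number mu = 7.

The Hessian of f at 0 has rank 0. Corank 2; j^3 = p^2*q has shape L^2 M (L != M), so D-series; mu = 7 gives D_7.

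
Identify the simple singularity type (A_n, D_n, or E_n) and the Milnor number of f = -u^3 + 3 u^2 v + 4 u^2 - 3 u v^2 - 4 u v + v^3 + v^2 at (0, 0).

Type A_{2}, Milnor number mu = 2.

The Hessian of f at 0 is [[8, -4], [-4, 2]] with rank 1, so corank 1. A Groebner basis of the Jacobian ideal J(f) in C{u,v} is {v^2, u - v/2}; counting standard monomials gives mu = 2. Corank 1: A-series; mu = 2 gives A_2.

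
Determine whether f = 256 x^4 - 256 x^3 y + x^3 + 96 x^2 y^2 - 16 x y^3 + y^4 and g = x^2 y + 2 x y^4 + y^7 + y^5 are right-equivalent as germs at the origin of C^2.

No.

The Hessian of f at 0 has rank 0. Corank 2; j^3 = x^3 is a perfect cube, so E-series; the 4-jet and mu = 6 give E_6. The Hessian of g at 0 has rank 0. Corank 2; j^3 = x^2*y has shape L^2 M (L != M), so D-series; mu = 6 gives D_6. f is E_6 but g is D_6, hence not right-equivalent.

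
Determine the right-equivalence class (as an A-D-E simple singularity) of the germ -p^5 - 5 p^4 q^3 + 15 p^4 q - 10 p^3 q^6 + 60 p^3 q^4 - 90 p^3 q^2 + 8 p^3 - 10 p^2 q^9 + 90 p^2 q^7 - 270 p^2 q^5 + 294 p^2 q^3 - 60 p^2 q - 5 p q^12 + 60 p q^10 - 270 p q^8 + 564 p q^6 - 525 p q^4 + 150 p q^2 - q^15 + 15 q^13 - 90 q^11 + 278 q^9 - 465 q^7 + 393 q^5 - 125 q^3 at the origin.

E8

The Hessian of f at 0 has rank 0. Corank 2; j^3 = (2*p - 5*q)^3 is a perfect cube, so E-series; the 5-jet and mu = 8 give E_8.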